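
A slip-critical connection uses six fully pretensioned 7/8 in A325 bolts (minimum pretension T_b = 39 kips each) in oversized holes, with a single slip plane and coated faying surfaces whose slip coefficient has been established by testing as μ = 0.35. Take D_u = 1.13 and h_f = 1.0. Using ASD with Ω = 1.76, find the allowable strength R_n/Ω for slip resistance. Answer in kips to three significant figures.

R_n = μ · D_u · h_f · T_b · n_s · n_b = 0.35 × 1.13 × 1.0 × 39 × 1 × 6 = 92.55 kips.
Allowable strength R_n/Ω = 92.55 / 1.76 = 52.6 kips.

52.6 kips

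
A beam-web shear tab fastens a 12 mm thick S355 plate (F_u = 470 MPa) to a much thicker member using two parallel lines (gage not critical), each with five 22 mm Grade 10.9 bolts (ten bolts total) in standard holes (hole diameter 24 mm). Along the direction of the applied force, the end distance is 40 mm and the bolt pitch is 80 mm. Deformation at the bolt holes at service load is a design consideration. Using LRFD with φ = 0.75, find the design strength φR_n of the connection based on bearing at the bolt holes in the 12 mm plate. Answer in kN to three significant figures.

Per bolt r_n = 1.2 l_c t F_u ≤ 2.4 d t F_u; upper limit = 2.4 × 22 × 12 × 470 / 1000 = 297.8 kN.
Edge bolt: l_c = 40 − 24/2 = 28 mm → 1.2 × 28 × 12 × 470 / 1000 = 189.5 → r_n = 189.5 kN.
Interior bolts: l_c = 80 − 24 = 56 mm → 1.2 × 56 × 12 × 470 / 1000 = 379 → r_n = 297.8 kN.
R_n = 2 × 189.5 + 8 × 297.8 = 2761 kN.
Design strength φR_n = 0.75 × 2761 = 2070 kN.

2070 kN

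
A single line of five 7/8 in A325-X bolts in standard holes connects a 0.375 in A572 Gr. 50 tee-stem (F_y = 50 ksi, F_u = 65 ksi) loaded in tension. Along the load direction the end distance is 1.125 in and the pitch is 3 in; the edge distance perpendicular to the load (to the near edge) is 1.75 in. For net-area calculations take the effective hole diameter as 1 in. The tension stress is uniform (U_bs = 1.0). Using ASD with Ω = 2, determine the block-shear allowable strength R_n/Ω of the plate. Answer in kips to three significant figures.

Shear plane L_v = 1.125 + 4·3 = 13.12 in; A_gv = 13.12 × 0.375 = 4.922 in².
A_nv = (13.12 − 4.5·1) × 0.375 = 3.234 in².
A_nt = (1.75 − 0.5·1) × 0.375 = 0.4688 in².
0.6 F_u A_nv = 126.1 kips; 0.6 F_y A_gv = 147.7 kips → shear rupture governs the shear term.
R_n = 126.1 + 1.0 × 65 × 0.4688 = 156.6 kips.
Allowable strength R_n/Ω = 156.6 / 2 = 78.3 kips.

78.3 kips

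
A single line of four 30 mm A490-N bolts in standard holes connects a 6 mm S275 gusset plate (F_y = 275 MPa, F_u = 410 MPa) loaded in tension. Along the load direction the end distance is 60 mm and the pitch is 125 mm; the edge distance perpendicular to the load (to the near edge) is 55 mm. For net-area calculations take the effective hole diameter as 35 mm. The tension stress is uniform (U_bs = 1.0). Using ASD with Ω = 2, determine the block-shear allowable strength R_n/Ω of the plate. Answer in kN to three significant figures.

261 kN

Shear plane L_v = 60 + 3·125 = 435 mm; A_gv = 435 × 6 = 2610 mm².
A_nv = (435 − 3.5·35) × 6 = 1875 mm².
A_nt = (55 − 0.5·35) × 6 = 225 mm².
0.6 F_u A_nv = 461.2 kN; 0.6 F_y A_gv = 430.7 kN → shear yielding governs the shear term.
R_n = 430.7 + 1.0 × 410 × 225 / 1000 = 522.9 kN.
Allowable strength R_n/Ω = 522.9 / 2 = 261 kN.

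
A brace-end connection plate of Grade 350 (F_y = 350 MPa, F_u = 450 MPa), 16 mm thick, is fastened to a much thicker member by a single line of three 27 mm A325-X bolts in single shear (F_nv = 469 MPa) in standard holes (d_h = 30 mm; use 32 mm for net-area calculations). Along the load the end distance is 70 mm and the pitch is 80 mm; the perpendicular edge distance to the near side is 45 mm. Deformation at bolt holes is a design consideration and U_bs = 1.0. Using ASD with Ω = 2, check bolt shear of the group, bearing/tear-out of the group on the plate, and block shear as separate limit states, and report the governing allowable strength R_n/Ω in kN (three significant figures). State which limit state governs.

Bolt shear: A_b = π·27²/4 = 572.6 mm²; R_n = 469 × 572.6 × 3 × 1 / 1000 = 805.6 kN → 805.6 / 2 = 403 kN.
Bearing: edge l_c = 55, r_n = 466.6 kN; interior l_c = 50, r_n = 432 kN; R_n = 466.6 + 2·432 = 1331 kN → 665 kN.
Block shear: A_gv = 3680, A_nv = 2400, A_nt = 464 mm²; R_n = min(0.6F_uA_nv, 0.6F_yA_gv) + U_bs·F_u·A_nt = 856.8 kN → 428 kN.
Bolt shear governs: 403 kN.

403 kN (bolt shear governs)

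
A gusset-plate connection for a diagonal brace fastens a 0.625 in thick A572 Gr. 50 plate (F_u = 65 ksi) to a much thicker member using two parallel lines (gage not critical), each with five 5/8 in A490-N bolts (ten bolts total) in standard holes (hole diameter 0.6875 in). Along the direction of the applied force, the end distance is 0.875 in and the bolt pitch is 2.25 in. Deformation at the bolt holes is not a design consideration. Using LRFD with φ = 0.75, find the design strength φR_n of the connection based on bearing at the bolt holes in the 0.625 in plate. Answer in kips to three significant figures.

506 kips

Per bolt r_n = 1.5 l_c t F_u ≤ 3.0 d t F_u; upper limit = 3.0 × 0.625 × 0.625 × 65 = 76.17 kips.
Edge bolt: l_c = 0.875 − 0.6875/2 = 0.5312 in → 1.5 × 0.5312 × 0.625 × 65 = 32.37 → r_n = 32.37 kips.
Interior bolts: l_c = 2.25 − 0.6875 = 1.562 in → 1.5 × 1.562 × 0.625 × 65 = 95.21 → r_n = 76.17 kips.
R_n = 2 × 32.37 + 8 × 76.17 = 674.1 kips.
Design strength φR_n = 0.75 × 674.1 = 506 kips.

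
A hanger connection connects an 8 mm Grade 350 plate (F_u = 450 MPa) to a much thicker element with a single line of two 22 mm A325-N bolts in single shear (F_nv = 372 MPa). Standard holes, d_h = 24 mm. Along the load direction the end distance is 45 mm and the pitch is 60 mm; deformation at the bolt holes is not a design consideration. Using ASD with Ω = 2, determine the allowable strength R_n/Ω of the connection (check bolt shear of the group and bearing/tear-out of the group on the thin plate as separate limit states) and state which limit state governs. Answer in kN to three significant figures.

141 kN (bolt shear governs)

Bolt shear: A_b = π·22²/4 = 380.1 mm²; R_n = 372 × 380.1 × 2 × 1 / 1000 = 282.8 kN → 282.8 / 2 = 141 kN.
Bearing (1.5 l_c t F_u ≤ 3.0 d t F_u): upper limit = 3.0·22·8·450 / 1000 = 237.6 kN.
  Edge l_c = 45 − 24/2 = 33 → r_n = 178.2 kN; interior l_c = 60 − 24 = 36 → r_n = 194.4 kN.
  R_n,bearing = 1·178.2 + 1·194.4 = 372.6 kN → 372.6 / 2 = 186 kN.
Bolt shear governs: 141 kN.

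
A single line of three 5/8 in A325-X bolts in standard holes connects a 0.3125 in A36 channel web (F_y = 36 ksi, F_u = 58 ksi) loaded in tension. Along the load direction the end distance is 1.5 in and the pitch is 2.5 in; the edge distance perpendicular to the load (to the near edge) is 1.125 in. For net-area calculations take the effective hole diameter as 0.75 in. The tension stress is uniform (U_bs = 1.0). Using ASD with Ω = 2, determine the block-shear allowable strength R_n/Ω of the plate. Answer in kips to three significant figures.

28.7 kips

Shear plane L_v = 1.5 + 2·2.5 = 6.5 in; A_gv = 6.5 × 0.3125 = 2.031 in².
A_nv = (6.5 − 2.5·0.75) × 0.3125 = 1.445 in².
A_nt = (1.125 − 0.5·0.75) × 0.3125 = 0.2344 in².
0.6 F_u A_nv = 50.3 kips; 0.6 F_y A_gv = 43.87 kips → shear yielding governs the shear term.
R_n = 43.87 + 1.0 × 58 × 0.2344 = 57.47 kips.
Allowable strength R_n/Ω = 57.47 / 2 = 28.7 kips.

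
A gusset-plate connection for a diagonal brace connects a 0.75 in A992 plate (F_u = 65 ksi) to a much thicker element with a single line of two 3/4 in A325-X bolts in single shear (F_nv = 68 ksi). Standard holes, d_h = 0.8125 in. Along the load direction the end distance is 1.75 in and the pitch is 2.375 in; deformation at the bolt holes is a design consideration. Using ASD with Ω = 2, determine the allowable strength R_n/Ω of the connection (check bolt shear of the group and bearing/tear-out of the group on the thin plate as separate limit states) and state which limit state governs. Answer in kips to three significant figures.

30 kips (bolt shear governs)

Bolt shear: A_b = π·0.75²/4 = 0.4418 in²; R_n = 68 × 0.4418 × 2 × 1 = 60.08 kips → 60.08 / 2 = 30 kips.
Bearing (1.2 l_c t F_u ≤ 2.4 d t F_u): upper limit = 2.4·0.75·0.75·65 = 87.75 kips.
  Edge l_c = 1.75 − 0.8125/2 = 1.344 → r_n = 78.61 kips; interior l_c = 2.375 − 0.8125 = 1.562 → r_n = 87.75 kips.
  R_n,bearing = 1·78.61 + 1·87.75 = 166.4 kips → 166.4 / 2 = 83.2 kips.
Bolt shear governs: 30 kips.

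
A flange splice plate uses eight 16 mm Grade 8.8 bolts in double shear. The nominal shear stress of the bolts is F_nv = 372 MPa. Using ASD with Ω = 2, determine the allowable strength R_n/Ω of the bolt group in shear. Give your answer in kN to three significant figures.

598 kN

A_b = π × 16² / 4 = 201.1 mm².
R_n = F_nv · A_b · n · n_s = 372 × 201.1 × 8 × 2 / 1000 = 1197 kN.
Allowable strength R_n/Ω = 1197 / 2 = 598 kN.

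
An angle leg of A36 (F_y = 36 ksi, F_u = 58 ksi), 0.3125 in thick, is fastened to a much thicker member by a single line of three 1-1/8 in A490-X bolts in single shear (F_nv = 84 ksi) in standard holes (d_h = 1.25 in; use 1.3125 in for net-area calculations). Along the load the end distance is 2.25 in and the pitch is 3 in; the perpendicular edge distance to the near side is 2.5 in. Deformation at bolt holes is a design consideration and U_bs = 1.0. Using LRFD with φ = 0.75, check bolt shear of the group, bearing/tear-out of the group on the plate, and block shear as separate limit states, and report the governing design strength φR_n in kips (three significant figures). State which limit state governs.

Bolt shear: A_b = π·1.125²/4 = 0.994 in²; R_n = 84 × 0.994 × 3 × 1 = 250.5 kips → 0.75 × 250.5 = 188 kips.
Bearing: edge l_c = 1.625, r_n = 35.34 kips; interior l_c = 1.75, r_n = 38.06 kips; R_n = 35.34 + 2·38.06 = 111.5 kips → 83.6 kips.
Block shear: A_gv = 2.578, A_nv = 1.553, A_nt = 0.5762 in²; R_n = min(0.6F_uA_nv, 0.6F_yA_gv) + U_bs·F_u·A_nt = 87.45 kips → 65.6 kips.
Block shear governs: 65.6 kips.

65.6 kips (block shear governs)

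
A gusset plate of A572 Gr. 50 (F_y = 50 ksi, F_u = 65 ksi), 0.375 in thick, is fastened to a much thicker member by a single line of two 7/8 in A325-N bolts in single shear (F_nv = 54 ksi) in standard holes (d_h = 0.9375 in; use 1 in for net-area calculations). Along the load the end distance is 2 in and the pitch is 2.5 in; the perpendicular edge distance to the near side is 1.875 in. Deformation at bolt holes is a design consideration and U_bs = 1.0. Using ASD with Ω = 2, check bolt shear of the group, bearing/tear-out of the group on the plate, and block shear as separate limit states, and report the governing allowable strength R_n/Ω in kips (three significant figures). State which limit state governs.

Bolt shear: A_b = π·0.875²/4 = 0.6013 in²; R_n = 54 × 0.6013 × 2 × 1 = 64.94 kips → 64.94 / 2 = 32.5 kips.
Bearing: edge l_c = 1.531, r_n = 44.79 kips; interior l_c = 1.562, r_n = 45.7 kips; R_n = 44.79 + 1·45.7 = 90.49 kips → 45.2 kips.
Block shear: A_gv = 1.688, A_nv = 1.125, A_nt = 0.5156 in²; R_n = min(0.6F_uA_nv, 0.6F_yA_gv) + U_bs·F_u·A_nt = 77.39 kips → 38.7 kips.
Bolt shear governs: 32.5 kips.

32.5 kips (bolt shear governs)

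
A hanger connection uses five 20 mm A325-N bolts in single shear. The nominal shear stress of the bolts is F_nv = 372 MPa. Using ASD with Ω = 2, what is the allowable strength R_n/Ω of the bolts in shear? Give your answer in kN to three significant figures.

292 kN

A_b = π × 20² / 4 = 314.2 mm².
R_n = F_nv · A_b · n · n_s = 372 × 314.2 × 5 × 1 / 1000 = 584.3 kN.
Allowable strength R_n/Ω = 584.3 / 2 = 292 kN.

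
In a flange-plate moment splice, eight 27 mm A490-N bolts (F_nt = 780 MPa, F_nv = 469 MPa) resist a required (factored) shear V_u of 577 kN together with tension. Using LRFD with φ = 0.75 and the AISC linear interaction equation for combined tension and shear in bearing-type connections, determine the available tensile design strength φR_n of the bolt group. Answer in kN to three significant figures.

A_b = π·27²/4 = 572.6 mm²; f_rv = 577 × 1000 / (8 × 572.6) = 126 MPa.
F'_nt = 1.3 F_nt − (F_nt / φF_nv) f_rv = 1.3·780 − (780/(0.75·469))·126 = 734.7 MPa, capped at F_nt → F'_nt = 734.7 MPa.
R_n = F'_nt · A_b · n = 734.7 × 572.6 × 8 / 1000 = 3365 kN.
Design strength φR_n = 0.75 × 3365 = 2520 kN.

2520 kN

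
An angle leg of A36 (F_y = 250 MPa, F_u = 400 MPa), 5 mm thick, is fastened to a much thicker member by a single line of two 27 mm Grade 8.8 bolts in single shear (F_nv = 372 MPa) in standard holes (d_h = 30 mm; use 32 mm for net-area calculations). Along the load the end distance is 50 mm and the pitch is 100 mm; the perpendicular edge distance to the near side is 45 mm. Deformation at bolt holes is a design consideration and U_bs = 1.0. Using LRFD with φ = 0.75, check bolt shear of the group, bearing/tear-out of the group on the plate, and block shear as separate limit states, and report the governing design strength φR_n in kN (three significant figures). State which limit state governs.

Bolt shear: A_b = π·27²/4 = 572.6 mm²; R_n = 372 × 572.6 × 2 × 1 / 1000 = 426 kN → 0.75 × 426 = 319 kN.
Bearing: edge l_c = 35, r_n = 84 kN; interior l_c = 70, r_n = 129.6 kN; R_n = 84 + 1·129.6 = 213.6 kN → 160 kN.
Block shear: A_gv = 750, A_nv = 510, A_nt = 145 mm²; R_n = min(0.6F_uA_nv, 0.6F_yA_gv) + U_bs·F_u·A_nt = 170.5 kN → 128 kN.
Block shear governs: 128 kN.

128 kN (block shear governs)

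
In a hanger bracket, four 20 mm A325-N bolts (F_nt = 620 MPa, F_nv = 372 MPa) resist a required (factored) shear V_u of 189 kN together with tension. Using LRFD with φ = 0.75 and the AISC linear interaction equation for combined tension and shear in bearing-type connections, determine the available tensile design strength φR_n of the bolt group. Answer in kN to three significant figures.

445 kN

A_b = π·20²/4 = 314.2 mm²; f_rv = 189 × 1000 / (4 × 314.2) = 150.4 MPa.
F'_nt = 1.3 F_nt − (F_nt / φF_nv) f_rv = 1.3·620 − (620/(0.75·372))·150.4 = 471.8 MPa, capped at F_nt → F'_nt = 471.8 MPa.
R_n = F'_nt · A_b · n = 471.8 × 314.2 × 4 / 1000 = 592.8 kN.
Design strength φR_n = 0.75 × 592.8 = 445 kN.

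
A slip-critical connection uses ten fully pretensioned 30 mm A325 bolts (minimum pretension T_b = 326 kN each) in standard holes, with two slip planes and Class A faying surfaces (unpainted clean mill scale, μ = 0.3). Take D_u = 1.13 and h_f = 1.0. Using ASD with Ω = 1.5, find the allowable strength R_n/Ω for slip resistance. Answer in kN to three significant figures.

R_n = μ · D_u · h_f · T_b · n_s · n_b = 0.3 × 1.13 × 1.0 × 326 × 2 × 10 = 2210 kN.
Allowable strength R_n/Ω = 2210 / 1.5 = 1470 kN.

1470 kN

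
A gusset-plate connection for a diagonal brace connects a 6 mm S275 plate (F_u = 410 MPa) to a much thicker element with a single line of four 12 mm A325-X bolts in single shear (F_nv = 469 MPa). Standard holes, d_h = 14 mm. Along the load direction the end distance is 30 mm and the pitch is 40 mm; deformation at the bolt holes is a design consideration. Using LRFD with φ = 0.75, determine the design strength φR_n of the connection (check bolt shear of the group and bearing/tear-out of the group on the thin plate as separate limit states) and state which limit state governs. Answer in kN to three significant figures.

Bolt shear: A_b = π·12²/4 = 113.1 mm²; R_n = 469 × 113.1 × 4 × 1 / 1000 = 212.2 kN → 0.75 × 212.2 = 159 kN.
Bearing (1.2 l_c t F_u ≤ 2.4 d t F_u): upper limit = 2.4·12·6·410 / 1000 = 70.85 kN.
  Edge l_c = 30 − 14/2 = 23 → r_n = 67.9 kN; interior l_c = 40 − 14 = 26 → r_n = 70.85 kN.
  R_n,bearing = 1·67.9 + 3·70.85 = 280.4 kN → 0.75 × 280.4 = 210 kN.
Bolt shear governs: 159 kN.

159 kN (bolt shear governs)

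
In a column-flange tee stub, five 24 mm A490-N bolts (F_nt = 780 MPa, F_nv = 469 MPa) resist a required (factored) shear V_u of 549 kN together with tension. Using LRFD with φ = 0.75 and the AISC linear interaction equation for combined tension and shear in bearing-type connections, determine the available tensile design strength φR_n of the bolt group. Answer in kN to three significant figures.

A_b = π·24²/4 = 452.4 mm²; f_rv = 549 × 1000 / (5 × 452.4) = 242.7 MPa.
F'_nt = 1.3 F_nt − (F_nt / φF_nv) f_rv = 1.3·780 − (780/(0.75·469))·242.7 = 475.8 MPa, capped at F_nt → F'_nt = 475.8 MPa.
R_n = F'_nt · A_b · n = 475.8 × 452.4 × 5 / 1000 = 1076 kN.
Design strength φR_n = 0.75 × 1076 = 807 kN.

807 kN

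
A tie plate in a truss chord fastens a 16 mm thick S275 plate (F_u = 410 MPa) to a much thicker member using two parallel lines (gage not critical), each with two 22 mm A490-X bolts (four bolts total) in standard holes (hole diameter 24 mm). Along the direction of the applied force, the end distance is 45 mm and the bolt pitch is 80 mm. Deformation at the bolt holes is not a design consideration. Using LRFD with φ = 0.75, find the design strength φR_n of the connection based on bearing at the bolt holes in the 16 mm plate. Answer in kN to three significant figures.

1140 kN

Per bolt r_n = 1.5 l_c t F_u ≤ 3.0 d t F_u; upper limit = 3.0 × 22 × 16 × 410 / 1000 = 433 kN.
Edge bolt: l_c = 45 − 24/2 = 33 mm → 1.5 × 33 × 16 × 410 / 1000 = 324.7 → r_n = 324.7 kN.
Interior bolts: l_c = 80 − 24 = 56 mm → 1.5 × 56 × 16 × 410 / 1000 = 551 → r_n = 433 kN.
R_n = 2 × 324.7 + 2 × 433 = 1515 kN.
Design strength φR_n = 0.75 × 1515 = 1140 kN.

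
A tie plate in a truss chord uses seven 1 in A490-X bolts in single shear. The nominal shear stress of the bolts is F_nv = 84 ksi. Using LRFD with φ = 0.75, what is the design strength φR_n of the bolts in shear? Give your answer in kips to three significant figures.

346 kips

A_b = π × 1² / 4 = 0.7854 in².
R_n = F_nv · A_b · n · n_s = 84 × 0.7854 × 7 × 1 = 461.8 kips.
Design strength φR_n = 0.75 × 461.8 = 346 kips.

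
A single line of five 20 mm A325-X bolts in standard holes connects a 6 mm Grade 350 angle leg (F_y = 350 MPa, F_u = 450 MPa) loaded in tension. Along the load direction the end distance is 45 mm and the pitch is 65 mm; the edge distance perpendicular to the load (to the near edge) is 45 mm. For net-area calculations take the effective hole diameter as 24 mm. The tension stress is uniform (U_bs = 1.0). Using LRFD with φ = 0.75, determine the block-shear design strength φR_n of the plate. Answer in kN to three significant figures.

306 kN

Shear plane L_v = 45 + 4·65 = 305 mm; A_gv = 305 × 6 = 1830 mm².
A_nv = (305 − 4.5·24) × 6 = 1182 mm².
A_nt = (45 − 0.5·24) × 6 = 198 mm².
0.6 F_u A_nv = 319.1 kN; 0.6 F_y A_gv = 384.3 kN → shear rupture governs the shear term.
R_n = 319.1 + 1.0 × 450 × 198 / 1000 = 408.2 kN.
Design strength φR_n = 0.75 × 408.2 = 306 kN.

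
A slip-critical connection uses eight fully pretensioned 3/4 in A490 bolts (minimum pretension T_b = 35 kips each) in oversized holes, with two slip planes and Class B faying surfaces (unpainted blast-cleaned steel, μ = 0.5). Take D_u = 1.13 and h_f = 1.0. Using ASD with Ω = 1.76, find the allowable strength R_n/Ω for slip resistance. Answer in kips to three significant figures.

180 kips

R_n = μ · D_u · h_f · T_b · n_s · n_b = 0.5 × 1.13 × 1.0 × 35 × 2 × 8 = 316.4 kips.
Allowable strength R_n/Ω = 316.4 / 1.76 = 180 kips.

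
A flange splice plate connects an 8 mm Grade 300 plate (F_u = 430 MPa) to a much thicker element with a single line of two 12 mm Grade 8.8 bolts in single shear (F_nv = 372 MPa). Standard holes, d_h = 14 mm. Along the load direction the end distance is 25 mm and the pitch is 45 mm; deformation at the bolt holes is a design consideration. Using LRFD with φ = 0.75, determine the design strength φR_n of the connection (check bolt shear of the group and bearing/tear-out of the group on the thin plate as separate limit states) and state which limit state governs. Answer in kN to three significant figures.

Bolt shear: A_b = π·12²/4 = 113.1 mm²; R_n = 372 × 113.1 × 2 × 1 / 1000 = 84.14 kN → 0.75 × 84.14 = 63.1 kN.
Bearing (1.2 l_c t F_u ≤ 2.4 d t F_u): upper limit = 2.4·12·8·430 / 1000 = 99.07 kN.
  Edge l_c = 25 − 14/2 = 18 → r_n = 74.3 kN; interior l_c = 45 − 14 = 31 → r_n = 99.07 kN.
  R_n,bearing = 1·74.3 + 1·99.07 = 173.4 kN → 0.75 × 173.4 = 130 kN.
Bolt shear governs: 63.1 kN.

63.1 kN (bolt shear governs)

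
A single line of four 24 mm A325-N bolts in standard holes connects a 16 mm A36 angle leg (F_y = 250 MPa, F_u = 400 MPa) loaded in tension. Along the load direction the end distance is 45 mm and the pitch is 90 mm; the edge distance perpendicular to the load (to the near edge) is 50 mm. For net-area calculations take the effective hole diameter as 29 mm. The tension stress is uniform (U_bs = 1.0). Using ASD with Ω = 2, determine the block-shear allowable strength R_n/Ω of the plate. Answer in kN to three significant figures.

492 kN

Shear plane L_v = 45 + 3·90 = 315 mm; A_gv = 315 × 16 = 5040 mm².
A_nv = (315 − 3.5·29) × 16 = 3416 mm².
A_nt = (50 − 0.5·29) × 16 = 568 mm².
0.6 F_u A_nv = 819.8 kN; 0.6 F_y A_gv = 756 kN → shear yielding governs the shear term.
R_n = 756 + 1.0 × 400 × 568 / 1000 = 983.2 kN.
Allowable strength R_n/Ω = 983.2 / 2 = 492 kN.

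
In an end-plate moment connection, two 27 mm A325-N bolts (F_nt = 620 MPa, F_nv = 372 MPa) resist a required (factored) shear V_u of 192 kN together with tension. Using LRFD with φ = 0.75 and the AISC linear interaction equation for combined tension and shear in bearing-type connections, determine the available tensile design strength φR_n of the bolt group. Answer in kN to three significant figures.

A_b = π·27²/4 = 572.6 mm²; f_rv = 192 × 1000 / (2 × 572.6) = 167.7 MPa.
F'_nt = 1.3 F_nt − (F_nt / φF_nv) f_rv = 1.3·620 − (620/(0.75·372))·167.7 = 433.4 MPa, capped at F_nt → F'_nt = 433.4 MPa.
R_n = F'_nt · A_b · n = 433.4 × 572.6 × 2 / 1000 = 496.3 kN.
Design strength φR_n = 0.75 × 496.3 = 372 kN.

372 kN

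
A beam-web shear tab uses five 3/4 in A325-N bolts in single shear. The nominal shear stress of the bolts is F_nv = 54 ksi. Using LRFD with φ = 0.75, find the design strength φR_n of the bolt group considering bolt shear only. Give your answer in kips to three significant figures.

A_b = π × 0.75² / 4 = 0.4418 in².
R_n = F_nv · A_b · n · n_s = 54 × 0.4418 × 5 × 1 = 119.3 kips.
Design strength φR_n = 0.75 × 119.3 = 89.5 kips.

89.5 kips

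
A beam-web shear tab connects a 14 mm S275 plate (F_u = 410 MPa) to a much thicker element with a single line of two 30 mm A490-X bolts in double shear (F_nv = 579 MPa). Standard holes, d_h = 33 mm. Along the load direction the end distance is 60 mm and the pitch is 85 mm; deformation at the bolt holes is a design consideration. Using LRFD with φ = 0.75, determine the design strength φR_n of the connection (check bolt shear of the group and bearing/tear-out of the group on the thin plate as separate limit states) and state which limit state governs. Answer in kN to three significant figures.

Bolt shear: A_b = π·30²/4 = 706.9 mm²; R_n = 579 × 706.9 × 2 × 2 / 1000 = 1637 kN → 0.75 × 1637 = 1230 kN.
Bearing (1.2 l_c t F_u ≤ 2.4 d t F_u): upper limit = 2.4·30·14·410 / 1000 = 413.3 kN.
  Edge l_c = 60 − 33/2 = 43.5 → r_n = 299.6 kN; interior l_c = 85 − 33 = 52 → r_n = 358.2 kN.
  R_n,bearing = 1·299.6 + 1·358.2 = 657.8 kN → 0.75 × 657.8 = 493 kN.
Bearing governs: 493 kN.

493 kN (bearing governs)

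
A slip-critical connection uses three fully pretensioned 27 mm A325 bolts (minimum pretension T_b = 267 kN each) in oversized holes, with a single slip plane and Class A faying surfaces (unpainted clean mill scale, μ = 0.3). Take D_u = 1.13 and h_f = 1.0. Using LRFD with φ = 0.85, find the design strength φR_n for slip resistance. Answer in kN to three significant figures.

231 kN

R_n = μ · D_u · h_f · T_b · n_s · n_b = 0.3 × 1.13 × 1.0 × 267 × 1 × 3 = 271.5 kN.
Design strength φR_n = 0.85 × 271.5 = 231 kN.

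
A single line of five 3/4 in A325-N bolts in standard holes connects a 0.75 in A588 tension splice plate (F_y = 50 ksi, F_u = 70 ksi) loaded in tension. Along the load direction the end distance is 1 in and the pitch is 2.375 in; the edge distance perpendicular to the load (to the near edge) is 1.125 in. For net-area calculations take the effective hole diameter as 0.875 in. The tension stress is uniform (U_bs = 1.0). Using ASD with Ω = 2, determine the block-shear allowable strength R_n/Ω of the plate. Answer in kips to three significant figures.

Shear plane L_v = 1 + 4·2.375 = 10.5 in; A_gv = 10.5 × 0.75 = 7.875 in².
A_nv = (10.5 − 4.5·0.875) × 0.75 = 4.922 in².
A_nt = (1.125 − 0.5·0.875) × 0.75 = 0.5156 in².
0.6 F_u A_nv = 206.7 kips; 0.6 F_y A_gv = 236.2 kips → shear rupture governs the shear term.
R_n = 206.7 + 1.0 × 70 × 0.5156 = 242.8 kips.
Allowable strength R_n/Ω = 242.8 / 2 = 121 kips.

121 kips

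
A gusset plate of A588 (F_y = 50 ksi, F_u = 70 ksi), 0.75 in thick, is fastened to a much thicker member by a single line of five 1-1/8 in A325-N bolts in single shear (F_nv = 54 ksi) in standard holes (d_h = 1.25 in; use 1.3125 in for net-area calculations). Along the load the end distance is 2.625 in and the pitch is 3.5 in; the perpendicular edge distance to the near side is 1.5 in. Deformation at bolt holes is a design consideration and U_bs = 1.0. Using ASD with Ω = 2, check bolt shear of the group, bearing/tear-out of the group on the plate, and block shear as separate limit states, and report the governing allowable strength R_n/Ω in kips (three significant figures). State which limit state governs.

Bolt shear: A_b = π·1.125²/4 = 0.994 in²; R_n = 54 × 0.994 × 5 × 1 = 268.4 kips → 268.4 / 2 = 134 kips.
Bearing: edge l_c = 2, r_n = 126 kips; interior l_c = 2.25, r_n = 141.8 kips; R_n = 126 + 4·141.8 = 693 kips → 346 kips.
Block shear: A_gv = 12.47, A_nv = 8.039, A_nt = 0.6328 in²; R_n = min(0.6F_uA_nv, 0.6F_yA_gv) + U_bs·F_u·A_nt = 381.9 kips → 191 kips.
Bolt shear governs: 134 kips.

134 kips (bolt shear governs)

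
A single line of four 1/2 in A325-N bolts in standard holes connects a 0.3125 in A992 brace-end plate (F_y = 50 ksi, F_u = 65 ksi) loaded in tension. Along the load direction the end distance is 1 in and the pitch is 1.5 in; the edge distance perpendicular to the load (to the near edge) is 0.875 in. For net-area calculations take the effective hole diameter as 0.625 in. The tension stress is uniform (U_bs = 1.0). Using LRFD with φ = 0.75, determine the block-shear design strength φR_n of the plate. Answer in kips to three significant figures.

Shear plane L_v = 1 + 3·1.5 = 5.5 in; A_gv = 5.5 × 0.3125 = 1.719 in².
A_nv = (5.5 − 3.5·0.625) × 0.3125 = 1.035 in².
A_nt = (0.875 − 0.5·0.625) × 0.3125 = 0.1758 in².
0.6 F_u A_nv = 40.37 kips; 0.6 F_y A_gv = 51.56 kips → shear rupture governs the shear term.
R_n = 40.37 + 1.0 × 65 × 0.1758 = 51.8 kips.
Design strength φR_n = 0.75 × 51.8 = 38.8 kips.

38.8 kips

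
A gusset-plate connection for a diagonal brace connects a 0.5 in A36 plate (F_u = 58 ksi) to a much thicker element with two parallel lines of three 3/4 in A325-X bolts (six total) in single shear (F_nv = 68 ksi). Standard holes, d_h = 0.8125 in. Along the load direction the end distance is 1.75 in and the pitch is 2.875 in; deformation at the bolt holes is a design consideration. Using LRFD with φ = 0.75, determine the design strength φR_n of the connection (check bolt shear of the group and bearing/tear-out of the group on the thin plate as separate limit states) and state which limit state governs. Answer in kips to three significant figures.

Bolt shear: A_b = π·0.75²/4 = 0.4418 in²; R_n = 68 × 0.4418 × 6 × 1 = 180.2 kips → 0.75 × 180.2 = 135 kips.
Bearing (1.2 l_c t F_u ≤ 2.4 d t F_u): upper limit = 2.4·0.75·0.5·58 = 52.2 kips.
  Edge l_c = 1.75 − 0.8125/2 = 1.344 → r_n = 46.76 kips; interior l_c = 2.875 − 0.8125 = 2.062 → r_n = 52.2 kips.
  R_n,bearing = 2·46.76 + 4·52.2 = 302.3 kips → 0.75 × 302.3 = 227 kips.
Bolt shear governs: 135 kips.

135 kips (bolt shear governs)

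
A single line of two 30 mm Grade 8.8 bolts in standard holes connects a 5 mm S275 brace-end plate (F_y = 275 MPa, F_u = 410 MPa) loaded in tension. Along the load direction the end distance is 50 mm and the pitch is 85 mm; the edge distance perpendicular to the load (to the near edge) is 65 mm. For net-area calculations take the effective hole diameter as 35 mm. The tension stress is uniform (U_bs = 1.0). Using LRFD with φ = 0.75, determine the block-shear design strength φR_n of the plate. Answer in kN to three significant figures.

Shear plane L_v = 50 + 1·85 = 135 mm; A_gv = 135 × 5 = 675 mm².
A_nv = (135 − 1.5·35) × 5 = 412.5 mm².
A_nt = (65 − 0.5·35) × 5 = 237.5 mm².
0.6 F_u A_nv = 101.5 kN; 0.6 F_y A_gv = 111.4 kN → shear rupture governs the shear term.
R_n = 101.5 + 1.0 × 410 × 237.5 / 1000 = 198.9 kN.
Design strength φR_n = 0.75 × 198.9 = 149 kN.

149 kN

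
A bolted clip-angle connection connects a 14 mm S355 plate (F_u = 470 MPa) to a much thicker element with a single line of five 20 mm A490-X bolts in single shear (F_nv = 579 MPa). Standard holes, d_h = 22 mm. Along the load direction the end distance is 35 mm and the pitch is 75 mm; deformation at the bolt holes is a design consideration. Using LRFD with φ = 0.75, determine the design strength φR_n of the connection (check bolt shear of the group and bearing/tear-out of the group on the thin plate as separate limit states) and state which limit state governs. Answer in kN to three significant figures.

682 kN (bolt shear governs)

Bolt shear: A_b = π·20²/4 = 314.2 mm²; R_n = 579 × 314.2 × 5 × 1 / 1000 = 909.5 kN → 0.75 × 909.5 = 682 kN.
Bearing (1.2 l_c t F_u ≤ 2.4 d t F_u): upper limit = 2.4·20·14·470 / 1000 = 315.8 kN.
  Edge l_c = 35 − 22/2 = 24 → r_n = 189.5 kN; interior l_c = 75 − 22 = 53 → r_n = 315.8 kN.
  R_n,bearing = 1·189.5 + 4·315.8 = 1453 kN → 0.75 × 1453 = 1090 kN.
Bolt shear governs: 682 kN.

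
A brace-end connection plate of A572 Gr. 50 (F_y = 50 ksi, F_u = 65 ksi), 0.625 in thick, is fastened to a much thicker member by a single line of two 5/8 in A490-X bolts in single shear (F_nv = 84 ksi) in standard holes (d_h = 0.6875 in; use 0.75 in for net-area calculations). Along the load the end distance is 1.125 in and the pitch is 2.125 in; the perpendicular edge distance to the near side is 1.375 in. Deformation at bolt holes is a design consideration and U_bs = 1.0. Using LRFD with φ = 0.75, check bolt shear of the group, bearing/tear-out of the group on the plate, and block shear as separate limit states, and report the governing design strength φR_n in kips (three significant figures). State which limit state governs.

38.7 kips (bolt shear governs)

Bolt shear: A_b = π·0.625²/4 = 0.3068 in²; R_n = 84 × 0.3068 × 2 × 1 = 51.54 kips → 0.75 × 51.54 = 38.7 kips.
Bearing: edge l_c = 0.7812, r_n = 38.09 kips; interior l_c = 1.438, r_n = 60.94 kips; R_n = 38.09 + 1·60.94 = 99.02 kips → 74.3 kips.
Block shear: A_gv = 2.031, A_nv = 1.328, A_nt = 0.625 in²; R_n = min(0.6F_uA_nv, 0.6F_yA_gv) + U_bs·F_u·A_nt = 92.42 kips → 69.3 kips.
Bolt shear governs: 38.7 kips.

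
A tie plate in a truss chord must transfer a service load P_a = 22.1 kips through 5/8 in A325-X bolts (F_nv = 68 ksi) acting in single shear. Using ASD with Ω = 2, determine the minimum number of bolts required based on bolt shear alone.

3 bolts

A_b = π·0.625²/4 = 0.3068 in².
Per-bolt allowable strength R_n/Ω = 68 × 0.3068 × 1 / 2 = 10.43 kips.
n ≥ 22.1 / 10.43 = 2.119 → use 3 bolts.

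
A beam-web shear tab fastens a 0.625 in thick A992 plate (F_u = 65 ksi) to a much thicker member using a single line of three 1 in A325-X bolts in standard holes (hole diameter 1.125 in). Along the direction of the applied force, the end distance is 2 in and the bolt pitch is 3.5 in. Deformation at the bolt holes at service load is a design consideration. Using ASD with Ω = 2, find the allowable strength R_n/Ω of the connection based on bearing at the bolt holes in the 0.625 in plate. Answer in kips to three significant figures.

Per bolt r_n = 1.2 l_c t F_u ≤ 2.4 d t F_u; upper limit = 2.4 × 1 × 0.625 × 65 = 97.5 kips.
Edge bolt: l_c = 2 − 1.125/2 = 1.438 in → 1.2 × 1.438 × 0.625 × 65 = 70.08 → r_n = 70.08 kips.
Interior bolts: l_c = 3.5 − 1.125 = 2.375 in → 1.2 × 2.375 × 0.625 × 65 = 115.8 → r_n = 97.5 kips.
R_n = 1 × 70.08 + 2 × 97.5 = 265.1 kips.
Allowable strength R_n/Ω = 265.1 / 2 = 133 kips.

133 kips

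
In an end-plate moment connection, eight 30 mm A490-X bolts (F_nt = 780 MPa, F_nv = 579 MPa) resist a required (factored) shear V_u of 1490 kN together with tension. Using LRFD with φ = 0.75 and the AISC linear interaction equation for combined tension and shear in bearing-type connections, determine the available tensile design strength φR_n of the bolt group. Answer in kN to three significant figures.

A_b = π·30²/4 = 706.9 mm²; f_rv = 1490 × 1000 / (8 × 706.9) = 263.5 MPa.
F'_nt = 1.3 F_nt − (F_nt / φF_nv) f_rv = 1.3·780 − (780/(0.75·579))·263.5 = 540.7 MPa, capped at F_nt → F'_nt = 540.7 MPa.
R_n = F'_nt · A_b · n = 540.7 × 706.9 × 8 / 1000 = 3058 kN.
Design strength φR_n = 0.75 × 3058 = 2290 kN.

2290 kN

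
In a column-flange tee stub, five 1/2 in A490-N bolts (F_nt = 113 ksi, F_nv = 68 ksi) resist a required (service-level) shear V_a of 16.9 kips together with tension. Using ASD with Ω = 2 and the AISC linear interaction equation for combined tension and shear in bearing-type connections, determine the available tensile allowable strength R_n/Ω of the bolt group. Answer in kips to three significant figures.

A_b = π·0.5²/4 = 0.1963 in²; f_rv = 16.9 / (5 × 0.1963) = 17.21 ksi.
F'_nt = 1.3 F_nt − (Ω F_nt / F_nv) f_rv = 1.3·113 − (2·113/68)·17.21 = 89.69 ksi, capped at F_nt → F'_nt = 89.69 ksi.
R_n = F'_nt · A_b · n = 89.69 × 0.1963 × 5 = 88.05 kips.
Allowable strength R_n/Ω = 88.05 / 2 = 44 kips.

44 kips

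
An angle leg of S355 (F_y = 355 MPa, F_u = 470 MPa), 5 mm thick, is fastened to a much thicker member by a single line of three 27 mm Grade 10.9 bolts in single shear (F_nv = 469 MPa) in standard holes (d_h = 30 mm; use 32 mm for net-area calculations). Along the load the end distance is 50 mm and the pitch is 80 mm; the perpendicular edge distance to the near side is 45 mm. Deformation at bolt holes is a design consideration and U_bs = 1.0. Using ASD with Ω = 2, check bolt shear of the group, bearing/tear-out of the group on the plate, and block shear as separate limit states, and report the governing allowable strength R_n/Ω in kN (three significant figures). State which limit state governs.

Bolt shear: A_b = π·27²/4 = 572.6 mm²; R_n = 469 × 572.6 × 3 × 1 / 1000 = 805.6 kN → 805.6 / 2 = 403 kN.
Bearing: edge l_c = 35, r_n = 98.7 kN; interior l_c = 50, r_n = 141 kN; R_n = 98.7 + 2·141 = 380.7 kN → 190 kN.
Block shear: A_gv = 1050, A_nv = 650, A_nt = 145 mm²; R_n = min(0.6F_uA_nv, 0.6F_yA_gv) + U_bs·F_u·A_nt = 251.5 kN → 126 kN.
Block shear governs: 126 kN.

126 kN (block shear governs)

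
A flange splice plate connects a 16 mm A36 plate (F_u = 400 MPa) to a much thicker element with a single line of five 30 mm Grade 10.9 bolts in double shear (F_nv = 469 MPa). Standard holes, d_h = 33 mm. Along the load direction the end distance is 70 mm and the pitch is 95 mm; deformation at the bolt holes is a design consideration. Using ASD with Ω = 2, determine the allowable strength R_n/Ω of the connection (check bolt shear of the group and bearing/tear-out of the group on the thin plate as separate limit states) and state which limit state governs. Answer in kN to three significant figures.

1130 kN (bearing governs)

Bolt shear: A_b = π·30²/4 = 706.9 mm²; R_n = 469 × 706.9 × 5 × 2 / 1000 = 3315 kN → 3315 / 2 = 1660 kN.
Bearing (1.2 l_c t F_u ≤ 2.4 d t F_u): upper limit = 2.4·30·16·400 / 1000 = 460.8 kN.
  Edge l_c = 70 − 33/2 = 53.5 → r_n = 410.9 kN; interior l_c = 95 − 33 = 62 → r_n = 460.8 kN.
  R_n,bearing = 1·410.9 + 4·460.8 = 2254 kN → 2254 / 2 = 1130 kN.
Bearing governs: 1130 kN.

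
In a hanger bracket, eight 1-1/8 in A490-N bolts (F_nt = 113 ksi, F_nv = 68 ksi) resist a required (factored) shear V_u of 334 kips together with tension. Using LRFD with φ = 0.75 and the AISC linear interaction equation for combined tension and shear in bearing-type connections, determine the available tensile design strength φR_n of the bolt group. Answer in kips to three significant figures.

A_b = π·1.125²/4 = 0.994 in²; f_rv = 334 / (8 × 0.994) = 42 ksi.
F'_nt = 1.3 F_nt − (F_nt / φF_nv) f_rv = 1.3·113 − (113/(0.75·68))·42 = 53.84 ksi, capped at F_nt → F'_nt = 53.84 ksi.
R_n = F'_nt · A_b · n = 53.84 × 0.994 × 8 = 428.1 kips.
Design strength φR_n = 0.75 × 428.1 = 321 kips.

321 kips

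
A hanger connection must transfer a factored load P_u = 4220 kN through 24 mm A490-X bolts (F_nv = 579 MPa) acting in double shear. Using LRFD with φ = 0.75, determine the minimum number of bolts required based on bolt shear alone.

A_b = π·24²/4 = 452.4 mm².
Per-bolt design strength φR_n = 0.75 × 579 × 452.4 × 2 / 1000 = 392.9 kN.
n ≥ 4220 / 392.9 = 10.74 → use 11 bolts.

11 bolts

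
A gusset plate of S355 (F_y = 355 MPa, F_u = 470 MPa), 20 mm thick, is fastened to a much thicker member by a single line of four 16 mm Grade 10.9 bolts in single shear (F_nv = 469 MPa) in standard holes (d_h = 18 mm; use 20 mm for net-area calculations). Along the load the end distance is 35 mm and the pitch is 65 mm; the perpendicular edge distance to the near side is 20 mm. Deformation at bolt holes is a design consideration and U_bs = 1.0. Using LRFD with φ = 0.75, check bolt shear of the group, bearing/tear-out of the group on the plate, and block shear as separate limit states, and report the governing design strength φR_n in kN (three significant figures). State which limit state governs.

Bolt shear: A_b = π·16²/4 = 201.1 mm²; R_n = 469 × 201.1 × 4 × 1 / 1000 = 377.2 kN → 0.75 × 377.2 = 283 kN.
Bearing: edge l_c = 26, r_n = 293.3 kN; interior l_c = 47, r_n = 361 kN; R_n = 293.3 + 3·361 = 1376 kN → 1030 kN.
Block shear: A_gv = 4600, A_nv = 3200, A_nt = 200 mm²; R_n = min(0.6F_uA_nv, 0.6F_yA_gv) + U_bs·F_u·A_nt = 996.4 kN → 747 kN.
Bolt shear governs: 283 kN.

283 kN (bolt shear governs)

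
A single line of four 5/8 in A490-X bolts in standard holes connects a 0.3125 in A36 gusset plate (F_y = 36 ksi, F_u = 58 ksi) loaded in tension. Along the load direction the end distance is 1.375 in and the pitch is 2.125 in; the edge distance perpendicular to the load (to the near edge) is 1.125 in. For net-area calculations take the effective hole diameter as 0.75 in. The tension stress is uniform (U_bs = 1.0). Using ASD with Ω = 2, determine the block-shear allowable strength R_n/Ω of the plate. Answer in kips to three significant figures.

33 kips

Shear plane L_v = 1.375 + 3·2.125 = 7.75 in; A_gv = 7.75 × 0.3125 = 2.422 in².
A_nv = (7.75 − 3.5·0.75) × 0.3125 = 1.602 in².
A_nt = (1.125 − 0.5·0.75) × 0.3125 = 0.2344 in².
0.6 F_u A_nv = 55.73 kips; 0.6 F_y A_gv = 52.31 kips → shear yielding governs the shear term.
R_n = 52.31 + 1.0 × 58 × 0.2344 = 65.91 kips.
Allowable strength R_n/Ω = 65.91 / 2 = 33 kips.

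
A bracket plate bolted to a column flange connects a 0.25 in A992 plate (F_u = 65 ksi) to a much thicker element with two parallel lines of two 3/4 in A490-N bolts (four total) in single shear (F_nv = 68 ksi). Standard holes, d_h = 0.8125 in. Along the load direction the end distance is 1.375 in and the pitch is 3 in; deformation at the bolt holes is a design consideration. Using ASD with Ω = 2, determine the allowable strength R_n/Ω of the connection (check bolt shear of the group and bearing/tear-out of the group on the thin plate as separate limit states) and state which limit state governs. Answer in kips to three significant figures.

Bolt shear: A_b = π·0.75²/4 = 0.4418 in²; R_n = 68 × 0.4418 × 4 × 1 = 120.2 kips → 120.2 / 2 = 60.1 kips.
Bearing (1.2 l_c t F_u ≤ 2.4 d t F_u): upper limit = 2.4·0.75·0.25·65 = 29.25 kips.
  Edge l_c = 1.375 − 0.8125/2 = 0.9688 → r_n = 18.89 kips; interior l_c = 3 − 0.8125 = 2.188 → r_n = 29.25 kips.
  R_n,bearing = 2·18.89 + 2·29.25 = 96.28 kips → 96.28 / 2 = 48.1 kips.
Bearing governs: 48.1 kips.

48.1 kips (bearing governs)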